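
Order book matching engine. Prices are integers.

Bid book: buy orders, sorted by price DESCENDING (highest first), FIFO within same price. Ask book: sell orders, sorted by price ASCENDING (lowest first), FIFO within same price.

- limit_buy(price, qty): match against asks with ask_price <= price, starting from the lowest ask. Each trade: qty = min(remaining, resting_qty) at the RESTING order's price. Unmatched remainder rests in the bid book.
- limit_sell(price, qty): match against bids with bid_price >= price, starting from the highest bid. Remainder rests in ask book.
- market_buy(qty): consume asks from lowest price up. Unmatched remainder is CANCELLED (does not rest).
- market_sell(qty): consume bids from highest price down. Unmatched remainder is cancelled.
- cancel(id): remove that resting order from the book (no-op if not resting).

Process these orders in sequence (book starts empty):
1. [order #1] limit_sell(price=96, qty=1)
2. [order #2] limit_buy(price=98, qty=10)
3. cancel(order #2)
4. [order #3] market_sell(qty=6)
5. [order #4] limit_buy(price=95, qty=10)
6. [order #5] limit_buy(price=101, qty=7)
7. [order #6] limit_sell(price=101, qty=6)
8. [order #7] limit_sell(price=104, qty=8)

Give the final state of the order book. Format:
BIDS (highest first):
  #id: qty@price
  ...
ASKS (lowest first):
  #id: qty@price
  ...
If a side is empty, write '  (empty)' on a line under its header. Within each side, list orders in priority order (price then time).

Answer: BIDS (highest first):
  #5: 1@101
  #4: 10@95
ASKS (lowest first):
  #7: 8@104

Derivation:
After op 1 [order #1] limit_sell(price=96, qty=1): fills=none; bids=[-] asks=[#1:1@96]
After op 2 [order #2] limit_buy(price=98, qty=10): fills=#2x#1:1@96; bids=[#2:9@98] asks=[-]
After op 3 cancel(order #2): fills=none; bids=[-] asks=[-]
After op 4 [order #3] market_sell(qty=6): fills=none; bids=[-] asks=[-]
After op 5 [order #4] limit_buy(price=95, qty=10): fills=none; bids=[#4:10@95] asks=[-]
After op 6 [order #5] limit_buy(price=101, qty=7): fills=none; bids=[#5:7@101 #4:10@95] asks=[-]
After op 7 [order #6] limit_sell(price=101, qty=6): fills=#5x#6:6@101; bids=[#5:1@101 #4:10@95] asks=[-]
After op 8 [order #7] limit_sell(price=104, qty=8): fills=none; bids=[#5:1@101 #4:10@95] asks=[#7:8@104]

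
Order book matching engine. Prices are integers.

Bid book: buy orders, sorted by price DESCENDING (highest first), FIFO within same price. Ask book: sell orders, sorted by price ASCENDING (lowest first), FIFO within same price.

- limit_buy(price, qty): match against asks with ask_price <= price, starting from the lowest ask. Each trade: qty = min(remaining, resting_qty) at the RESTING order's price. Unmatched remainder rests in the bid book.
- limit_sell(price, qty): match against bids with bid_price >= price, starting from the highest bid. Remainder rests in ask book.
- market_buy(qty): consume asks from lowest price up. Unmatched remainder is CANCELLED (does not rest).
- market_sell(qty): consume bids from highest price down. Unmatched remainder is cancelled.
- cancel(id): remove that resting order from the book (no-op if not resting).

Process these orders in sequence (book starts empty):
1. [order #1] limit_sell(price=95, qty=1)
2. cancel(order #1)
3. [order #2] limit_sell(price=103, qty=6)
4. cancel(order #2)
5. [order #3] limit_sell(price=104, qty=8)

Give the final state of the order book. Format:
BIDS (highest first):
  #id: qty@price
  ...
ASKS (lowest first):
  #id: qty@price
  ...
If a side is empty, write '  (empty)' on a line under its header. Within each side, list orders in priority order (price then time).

After op 1 [order #1] limit_sell(price=95, qty=1): fills=none; bids=[-] asks=[#1:1@95]
After op 2 cancel(order #1): fills=none; bids=[-] asks=[-]
After op 3 [order #2] limit_sell(price=103, qty=6): fills=none; bids=[-] asks=[#2:6@103]
After op 4 cancel(order #2): fills=none; bids=[-] asks=[-]
After op 5 [order #3] limit_sell(price=104, qty=8): fills=none; bids=[-] asks=[#3:8@104]

Answer: BIDS (highest first):
  (empty)
ASKS (lowest first):
  #3: 8@104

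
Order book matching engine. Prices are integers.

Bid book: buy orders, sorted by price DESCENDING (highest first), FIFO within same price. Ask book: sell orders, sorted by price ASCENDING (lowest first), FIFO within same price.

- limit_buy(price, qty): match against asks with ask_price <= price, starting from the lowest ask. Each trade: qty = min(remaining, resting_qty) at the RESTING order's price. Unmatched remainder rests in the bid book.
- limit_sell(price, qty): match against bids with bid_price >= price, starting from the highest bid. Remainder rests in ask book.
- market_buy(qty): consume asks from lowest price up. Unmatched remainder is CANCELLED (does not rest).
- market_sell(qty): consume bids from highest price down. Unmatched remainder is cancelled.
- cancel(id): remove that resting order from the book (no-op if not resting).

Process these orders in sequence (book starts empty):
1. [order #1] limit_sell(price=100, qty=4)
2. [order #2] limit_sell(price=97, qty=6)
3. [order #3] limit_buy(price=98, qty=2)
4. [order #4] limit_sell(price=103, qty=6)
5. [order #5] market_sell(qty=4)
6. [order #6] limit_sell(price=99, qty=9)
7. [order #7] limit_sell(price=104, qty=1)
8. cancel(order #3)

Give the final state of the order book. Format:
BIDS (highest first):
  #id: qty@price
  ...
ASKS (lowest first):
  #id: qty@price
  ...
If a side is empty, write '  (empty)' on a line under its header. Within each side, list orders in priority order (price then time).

After op 1 [order #1] limit_sell(price=100, qty=4): fills=none; bids=[-] asks=[#1:4@100]
After op 2 [order #2] limit_sell(price=97, qty=6): fills=none; bids=[-] asks=[#2:6@97 #1:4@100]
After op 3 [order #3] limit_buy(price=98, qty=2): fills=#3x#2:2@97; bids=[-] asks=[#2:4@97 #1:4@100]
After op 4 [order #4] limit_sell(price=103, qty=6): fills=none; bids=[-] asks=[#2:4@97 #1:4@100 #4:6@103]
After op 5 [order #5] market_sell(qty=4): fills=none; bids=[-] asks=[#2:4@97 #1:4@100 #4:6@103]
After op 6 [order #6] limit_sell(price=99, qty=9): fills=none; bids=[-] asks=[#2:4@97 #6:9@99 #1:4@100 #4:6@103]
After op 7 [order #7] limit_sell(price=104, qty=1): fills=none; bids=[-] asks=[#2:4@97 #6:9@99 #1:4@100 #4:6@103 #7:1@104]
After op 8 cancel(order #3): fills=none; bids=[-] asks=[#2:4@97 #6:9@99 #1:4@100 #4:6@103 #7:1@104]

Answer: BIDS (highest first):
  (empty)
ASKS (lowest first):
  #2: 4@97
  #6: 9@99
  #1: 4@100
  #4: 6@103
  #7: 1@104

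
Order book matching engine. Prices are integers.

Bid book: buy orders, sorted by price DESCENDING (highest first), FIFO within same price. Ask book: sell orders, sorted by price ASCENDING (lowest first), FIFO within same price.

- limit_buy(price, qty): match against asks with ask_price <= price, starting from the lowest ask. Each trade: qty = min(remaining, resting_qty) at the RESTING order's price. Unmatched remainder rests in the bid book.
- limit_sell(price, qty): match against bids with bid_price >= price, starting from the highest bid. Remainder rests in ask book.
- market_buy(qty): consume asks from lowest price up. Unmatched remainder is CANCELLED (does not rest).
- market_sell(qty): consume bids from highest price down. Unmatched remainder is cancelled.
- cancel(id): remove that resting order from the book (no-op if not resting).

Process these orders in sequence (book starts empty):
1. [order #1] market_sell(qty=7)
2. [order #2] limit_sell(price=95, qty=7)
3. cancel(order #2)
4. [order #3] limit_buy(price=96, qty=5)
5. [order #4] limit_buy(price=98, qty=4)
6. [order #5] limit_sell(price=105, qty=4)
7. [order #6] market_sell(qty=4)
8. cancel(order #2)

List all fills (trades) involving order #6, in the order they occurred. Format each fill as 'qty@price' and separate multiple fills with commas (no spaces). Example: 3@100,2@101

Answer: 4@98

Derivation:
After op 1 [order #1] market_sell(qty=7): fills=none; bids=[-] asks=[-]
After op 2 [order #2] limit_sell(price=95, qty=7): fills=none; bids=[-] asks=[#2:7@95]
After op 3 cancel(order #2): fills=none; bids=[-] asks=[-]
After op 4 [order #3] limit_buy(price=96, qty=5): fills=none; bids=[#3:5@96] asks=[-]
After op 5 [order #4] limit_buy(price=98, qty=4): fills=none; bids=[#4:4@98 #3:5@96] asks=[-]
After op 6 [order #5] limit_sell(price=105, qty=4): fills=none; bids=[#4:4@98 #3:5@96] asks=[#5:4@105]
After op 7 [order #6] market_sell(qty=4): fills=#4x#6:4@98; bids=[#3:5@96] asks=[#5:4@105]
After op 8 cancel(order #2): fills=none; bids=[#3:5@96] asks=[#5:4@105]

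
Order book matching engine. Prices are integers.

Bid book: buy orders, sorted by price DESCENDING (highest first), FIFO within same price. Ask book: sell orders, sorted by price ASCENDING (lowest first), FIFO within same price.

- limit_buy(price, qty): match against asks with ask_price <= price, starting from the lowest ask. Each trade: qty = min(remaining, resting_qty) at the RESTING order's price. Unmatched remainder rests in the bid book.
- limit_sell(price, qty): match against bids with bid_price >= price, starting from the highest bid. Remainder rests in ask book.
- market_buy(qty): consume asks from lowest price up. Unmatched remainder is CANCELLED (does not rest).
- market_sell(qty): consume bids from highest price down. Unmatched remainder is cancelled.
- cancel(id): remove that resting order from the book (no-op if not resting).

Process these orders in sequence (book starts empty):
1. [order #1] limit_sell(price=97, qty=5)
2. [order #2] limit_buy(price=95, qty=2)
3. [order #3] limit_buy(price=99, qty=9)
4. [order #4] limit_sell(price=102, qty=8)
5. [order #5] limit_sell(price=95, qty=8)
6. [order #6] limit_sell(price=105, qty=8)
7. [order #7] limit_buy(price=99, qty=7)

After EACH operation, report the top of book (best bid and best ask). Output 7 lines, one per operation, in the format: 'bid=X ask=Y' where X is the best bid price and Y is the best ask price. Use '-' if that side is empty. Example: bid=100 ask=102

Answer: bid=- ask=97
bid=95 ask=97
bid=99 ask=-
bid=99 ask=102
bid=- ask=95
bid=- ask=95
bid=99 ask=102

Derivation:
After op 1 [order #1] limit_sell(price=97, qty=5): fills=none; bids=[-] asks=[#1:5@97]
After op 2 [order #2] limit_buy(price=95, qty=2): fills=none; bids=[#2:2@95] asks=[#1:5@97]
After op 3 [order #3] limit_buy(price=99, qty=9): fills=#3x#1:5@97; bids=[#3:4@99 #2:2@95] asks=[-]
After op 4 [order #4] limit_sell(price=102, qty=8): fills=none; bids=[#3:4@99 #2:2@95] asks=[#4:8@102]
After op 5 [order #5] limit_sell(price=95, qty=8): fills=#3x#5:4@99 #2x#5:2@95; bids=[-] asks=[#5:2@95 #4:8@102]
After op 6 [order #6] limit_sell(price=105, qty=8): fills=none; bids=[-] asks=[#5:2@95 #4:8@102 #6:8@105]
After op 7 [order #7] limit_buy(price=99, qty=7): fills=#7x#5:2@95; bids=[#7:5@99] asks=[#4:8@102 #6:8@105]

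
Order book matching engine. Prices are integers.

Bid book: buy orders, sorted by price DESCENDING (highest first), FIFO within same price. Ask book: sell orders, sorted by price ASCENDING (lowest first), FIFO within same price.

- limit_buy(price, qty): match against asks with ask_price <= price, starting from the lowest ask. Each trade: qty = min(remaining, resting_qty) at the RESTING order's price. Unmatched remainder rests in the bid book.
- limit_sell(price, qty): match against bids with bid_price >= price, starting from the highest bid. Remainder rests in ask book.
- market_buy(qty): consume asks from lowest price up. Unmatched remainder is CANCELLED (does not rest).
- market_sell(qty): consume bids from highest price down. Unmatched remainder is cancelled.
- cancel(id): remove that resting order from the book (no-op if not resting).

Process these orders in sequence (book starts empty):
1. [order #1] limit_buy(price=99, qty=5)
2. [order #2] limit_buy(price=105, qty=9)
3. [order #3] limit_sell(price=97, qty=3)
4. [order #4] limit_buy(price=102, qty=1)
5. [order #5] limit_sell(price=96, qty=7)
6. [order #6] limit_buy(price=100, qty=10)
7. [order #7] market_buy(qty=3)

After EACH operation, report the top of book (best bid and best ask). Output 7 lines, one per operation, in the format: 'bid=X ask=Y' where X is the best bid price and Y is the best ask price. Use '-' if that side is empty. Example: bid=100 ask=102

After op 1 [order #1] limit_buy(price=99, qty=5): fills=none; bids=[#1:5@99] asks=[-]
After op 2 [order #2] limit_buy(price=105, qty=9): fills=none; bids=[#2:9@105 #1:5@99] asks=[-]
After op 3 [order #3] limit_sell(price=97, qty=3): fills=#2x#3:3@105; bids=[#2:6@105 #1:5@99] asks=[-]
After op 4 [order #4] limit_buy(price=102, qty=1): fills=none; bids=[#2:6@105 #4:1@102 #1:5@99] asks=[-]
After op 5 [order #5] limit_sell(price=96, qty=7): fills=#2x#5:6@105 #4x#5:1@102; bids=[#1:5@99] asks=[-]
After op 6 [order #6] limit_buy(price=100, qty=10): fills=none; bids=[#6:10@100 #1:5@99] asks=[-]
After op 7 [order #7] market_buy(qty=3): fills=none; bids=[#6:10@100 #1:5@99] asks=[-]

Answer: bid=99 ask=-
bid=105 ask=-
bid=105 ask=-
bid=105 ask=-
bid=99 ask=-
bid=100 ask=-
bid=100 ask=-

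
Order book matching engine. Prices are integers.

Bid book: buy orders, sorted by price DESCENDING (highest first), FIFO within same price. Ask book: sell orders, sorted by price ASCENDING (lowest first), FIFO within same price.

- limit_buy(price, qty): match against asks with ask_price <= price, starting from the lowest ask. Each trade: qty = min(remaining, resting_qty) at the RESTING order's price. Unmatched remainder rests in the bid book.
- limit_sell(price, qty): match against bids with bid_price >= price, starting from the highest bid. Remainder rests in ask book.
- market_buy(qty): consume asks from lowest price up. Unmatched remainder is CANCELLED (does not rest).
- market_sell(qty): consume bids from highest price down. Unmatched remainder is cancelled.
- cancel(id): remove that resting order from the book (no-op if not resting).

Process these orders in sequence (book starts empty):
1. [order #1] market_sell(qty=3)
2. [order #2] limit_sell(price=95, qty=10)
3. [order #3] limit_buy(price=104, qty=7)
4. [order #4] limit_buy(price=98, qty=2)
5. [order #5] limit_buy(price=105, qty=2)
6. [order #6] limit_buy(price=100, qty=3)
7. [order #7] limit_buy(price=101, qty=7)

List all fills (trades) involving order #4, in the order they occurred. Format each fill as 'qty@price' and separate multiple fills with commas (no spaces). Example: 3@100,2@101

Answer: 2@95

Derivation:
After op 1 [order #1] market_sell(qty=3): fills=none; bids=[-] asks=[-]
After op 2 [order #2] limit_sell(price=95, qty=10): fills=none; bids=[-] asks=[#2:10@95]
After op 3 [order #3] limit_buy(price=104, qty=7): fills=#3x#2:7@95; bids=[-] asks=[#2:3@95]
After op 4 [order #4] limit_buy(price=98, qty=2): fills=#4x#2:2@95; bids=[-] asks=[#2:1@95]
After op 5 [order #5] limit_buy(price=105, qty=2): fills=#5x#2:1@95; bids=[#5:1@105] asks=[-]
After op 6 [order #6] limit_buy(price=100, qty=3): fills=none; bids=[#5:1@105 #6:3@100] asks=[-]
After op 7 [order #7] limit_buy(price=101, qty=7): fills=none; bids=[#5:1@105 #7:7@101 #6:3@100] asks=[-]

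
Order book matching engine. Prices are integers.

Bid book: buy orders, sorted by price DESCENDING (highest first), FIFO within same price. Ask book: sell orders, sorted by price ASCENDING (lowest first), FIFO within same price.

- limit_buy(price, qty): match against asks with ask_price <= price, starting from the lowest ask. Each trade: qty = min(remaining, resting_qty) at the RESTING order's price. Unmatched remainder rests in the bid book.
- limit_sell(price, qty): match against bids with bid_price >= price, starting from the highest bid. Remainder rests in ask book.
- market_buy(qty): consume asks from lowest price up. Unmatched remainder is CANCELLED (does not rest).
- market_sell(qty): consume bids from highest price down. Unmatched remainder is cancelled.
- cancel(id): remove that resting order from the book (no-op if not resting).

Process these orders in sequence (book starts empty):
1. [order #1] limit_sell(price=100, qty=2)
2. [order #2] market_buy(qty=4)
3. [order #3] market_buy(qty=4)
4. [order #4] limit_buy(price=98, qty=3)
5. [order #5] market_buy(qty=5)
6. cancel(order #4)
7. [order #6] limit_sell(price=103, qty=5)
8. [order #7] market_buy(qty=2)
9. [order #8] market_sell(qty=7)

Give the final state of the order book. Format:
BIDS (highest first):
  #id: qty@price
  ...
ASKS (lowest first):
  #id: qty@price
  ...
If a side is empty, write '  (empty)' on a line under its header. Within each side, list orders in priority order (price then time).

Answer: BIDS (highest first):
  (empty)
ASKS (lowest first):
  #6: 3@103

Derivation:
After op 1 [order #1] limit_sell(price=100, qty=2): fills=none; bids=[-] asks=[#1:2@100]
After op 2 [order #2] market_buy(qty=4): fills=#2x#1:2@100; bids=[-] asks=[-]
After op 3 [order #3] market_buy(qty=4): fills=none; bids=[-] asks=[-]
After op 4 [order #4] limit_buy(price=98, qty=3): fills=none; bids=[#4:3@98] asks=[-]
After op 5 [order #5] market_buy(qty=5): fills=none; bids=[#4:3@98] asks=[-]
After op 6 cancel(order #4): fills=none; bids=[-] asks=[-]
After op 7 [order #6] limit_sell(price=103, qty=5): fills=none; bids=[-] asks=[#6:5@103]
After op 8 [order #7] market_buy(qty=2): fills=#7x#6:2@103; bids=[-] asks=[#6:3@103]
After op 9 [order #8] market_sell(qty=7): fills=none; bids=[-] asks=[#6:3@103]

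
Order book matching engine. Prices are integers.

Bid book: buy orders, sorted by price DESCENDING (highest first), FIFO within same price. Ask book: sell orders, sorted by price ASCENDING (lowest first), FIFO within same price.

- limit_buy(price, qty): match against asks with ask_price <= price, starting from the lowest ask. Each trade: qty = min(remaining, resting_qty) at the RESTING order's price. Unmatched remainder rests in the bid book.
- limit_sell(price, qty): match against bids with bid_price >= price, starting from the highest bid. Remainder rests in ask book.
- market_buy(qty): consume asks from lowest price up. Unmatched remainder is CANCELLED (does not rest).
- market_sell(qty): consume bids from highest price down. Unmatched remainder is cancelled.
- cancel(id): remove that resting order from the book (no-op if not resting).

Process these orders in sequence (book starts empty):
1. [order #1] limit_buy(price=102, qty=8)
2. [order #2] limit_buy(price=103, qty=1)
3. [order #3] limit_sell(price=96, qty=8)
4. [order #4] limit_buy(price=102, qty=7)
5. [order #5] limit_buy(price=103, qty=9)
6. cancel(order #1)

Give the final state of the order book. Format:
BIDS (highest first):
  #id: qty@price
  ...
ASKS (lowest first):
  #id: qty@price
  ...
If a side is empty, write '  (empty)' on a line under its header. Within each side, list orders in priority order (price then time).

Answer: BIDS (highest first):
  #5: 9@103
  #4: 7@102
ASKS (lowest first):
  (empty)

Derivation:
After op 1 [order #1] limit_buy(price=102, qty=8): fills=none; bids=[#1:8@102] asks=[-]
After op 2 [order #2] limit_buy(price=103, qty=1): fills=none; bids=[#2:1@103 #1:8@102] asks=[-]
After op 3 [order #3] limit_sell(price=96, qty=8): fills=#2x#3:1@103 #1x#3:7@102; bids=[#1:1@102] asks=[-]
After op 4 [order #4] limit_buy(price=102, qty=7): fills=none; bids=[#1:1@102 #4:7@102] asks=[-]
After op 5 [order #5] limit_buy(price=103, qty=9): fills=none; bids=[#5:9@103 #1:1@102 #4:7@102] asks=[-]
After op 6 cancel(order #1): fills=none; bids=[#5:9@103 #4:7@102] asks=[-]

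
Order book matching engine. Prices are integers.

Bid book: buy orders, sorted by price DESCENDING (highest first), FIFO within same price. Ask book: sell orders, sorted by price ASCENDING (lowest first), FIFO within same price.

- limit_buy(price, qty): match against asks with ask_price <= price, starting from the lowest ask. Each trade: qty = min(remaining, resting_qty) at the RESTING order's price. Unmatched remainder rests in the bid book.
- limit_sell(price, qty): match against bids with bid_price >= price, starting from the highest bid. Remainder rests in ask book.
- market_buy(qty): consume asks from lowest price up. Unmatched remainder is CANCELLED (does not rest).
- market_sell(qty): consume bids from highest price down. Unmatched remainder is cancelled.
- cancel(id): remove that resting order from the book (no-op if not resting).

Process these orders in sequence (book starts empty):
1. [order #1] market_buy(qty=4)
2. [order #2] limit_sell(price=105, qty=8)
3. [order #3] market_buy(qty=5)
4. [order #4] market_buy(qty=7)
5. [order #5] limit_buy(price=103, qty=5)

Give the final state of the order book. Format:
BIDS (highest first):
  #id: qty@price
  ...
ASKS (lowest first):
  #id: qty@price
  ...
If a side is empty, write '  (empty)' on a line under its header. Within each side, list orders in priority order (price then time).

After op 1 [order #1] market_buy(qty=4): fills=none; bids=[-] asks=[-]
After op 2 [order #2] limit_sell(price=105, qty=8): fills=none; bids=[-] asks=[#2:8@105]
After op 3 [order #3] market_buy(qty=5): fills=#3x#2:5@105; bids=[-] asks=[#2:3@105]
After op 4 [order #4] market_buy(qty=7): fills=#4x#2:3@105; bids=[-] asks=[-]
After op 5 [order #5] limit_buy(price=103, qty=5): fills=none; bids=[#5:5@103] asks=[-]

Answer: BIDS (highest first):
  #5: 5@103
ASKS (lowest first):
  (empty)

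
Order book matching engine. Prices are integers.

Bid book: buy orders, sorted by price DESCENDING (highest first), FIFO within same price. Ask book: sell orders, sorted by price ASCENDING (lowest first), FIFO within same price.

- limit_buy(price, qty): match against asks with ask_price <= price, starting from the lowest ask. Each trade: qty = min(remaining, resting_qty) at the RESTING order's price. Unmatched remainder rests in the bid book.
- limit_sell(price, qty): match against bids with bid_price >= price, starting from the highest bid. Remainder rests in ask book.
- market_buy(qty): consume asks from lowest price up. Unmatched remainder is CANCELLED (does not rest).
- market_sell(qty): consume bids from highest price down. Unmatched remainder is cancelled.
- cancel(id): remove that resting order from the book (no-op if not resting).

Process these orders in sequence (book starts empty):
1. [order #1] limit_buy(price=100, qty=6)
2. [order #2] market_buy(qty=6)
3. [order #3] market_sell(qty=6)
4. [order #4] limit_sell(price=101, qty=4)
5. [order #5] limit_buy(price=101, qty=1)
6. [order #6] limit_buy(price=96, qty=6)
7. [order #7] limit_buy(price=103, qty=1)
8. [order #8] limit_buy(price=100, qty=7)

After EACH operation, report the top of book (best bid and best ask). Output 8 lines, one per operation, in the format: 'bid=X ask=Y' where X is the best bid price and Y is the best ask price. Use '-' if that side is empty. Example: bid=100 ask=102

After op 1 [order #1] limit_buy(price=100, qty=6): fills=none; bids=[#1:6@100] asks=[-]
After op 2 [order #2] market_buy(qty=6): fills=none; bids=[#1:6@100] asks=[-]
After op 3 [order #3] market_sell(qty=6): fills=#1x#3:6@100; bids=[-] asks=[-]
After op 4 [order #4] limit_sell(price=101, qty=4): fills=none; bids=[-] asks=[#4:4@101]
After op 5 [order #5] limit_buy(price=101, qty=1): fills=#5x#4:1@101; bids=[-] asks=[#4:3@101]
After op 6 [order #6] limit_buy(price=96, qty=6): fills=none; bids=[#6:6@96] asks=[#4:3@101]
After op 7 [order #7] limit_buy(price=103, qty=1): fills=#7x#4:1@101; bids=[#6:6@96] asks=[#4:2@101]
After op 8 [order #8] limit_buy(price=100, qty=7): fills=none; bids=[#8:7@100 #6:6@96] asks=[#4:2@101]

Answer: bid=100 ask=-
bid=100 ask=-
bid=- ask=-
bid=- ask=101
bid=- ask=101
bid=96 ask=101
bid=96 ask=101
bid=100 ask=101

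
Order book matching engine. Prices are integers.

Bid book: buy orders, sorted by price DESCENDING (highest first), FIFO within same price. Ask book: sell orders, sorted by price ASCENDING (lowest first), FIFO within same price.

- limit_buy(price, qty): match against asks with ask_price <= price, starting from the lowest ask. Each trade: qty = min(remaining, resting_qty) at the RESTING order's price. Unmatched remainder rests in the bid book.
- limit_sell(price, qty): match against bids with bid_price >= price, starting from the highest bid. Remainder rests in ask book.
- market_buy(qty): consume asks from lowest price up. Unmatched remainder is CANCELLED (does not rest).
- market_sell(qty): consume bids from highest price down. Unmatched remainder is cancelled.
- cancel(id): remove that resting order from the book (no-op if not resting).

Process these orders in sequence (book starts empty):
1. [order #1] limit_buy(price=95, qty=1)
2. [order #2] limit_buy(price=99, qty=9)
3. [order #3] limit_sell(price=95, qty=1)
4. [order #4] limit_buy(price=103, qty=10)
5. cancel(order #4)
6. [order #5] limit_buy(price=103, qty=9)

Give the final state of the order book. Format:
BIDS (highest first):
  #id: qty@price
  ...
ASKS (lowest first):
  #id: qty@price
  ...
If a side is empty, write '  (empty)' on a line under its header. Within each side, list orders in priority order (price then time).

After op 1 [order #1] limit_buy(price=95, qty=1): fills=none; bids=[#1:1@95] asks=[-]
After op 2 [order #2] limit_buy(price=99, qty=9): fills=none; bids=[#2:9@99 #1:1@95] asks=[-]
After op 3 [order #3] limit_sell(price=95, qty=1): fills=#2x#3:1@99; bids=[#2:8@99 #1:1@95] asks=[-]
After op 4 [order #4] limit_buy(price=103, qty=10): fills=none; bids=[#4:10@103 #2:8@99 #1:1@95] asks=[-]
After op 5 cancel(order #4): fills=none; bids=[#2:8@99 #1:1@95] asks=[-]
After op 6 [order #5] limit_buy(price=103, qty=9): fills=none; bids=[#5:9@103 #2:8@99 #1:1@95] asks=[-]

Answer: BIDS (highest first):
  #5: 9@103
  #2: 8@99
  #1: 1@95
ASKS (lowest first):
  (empty)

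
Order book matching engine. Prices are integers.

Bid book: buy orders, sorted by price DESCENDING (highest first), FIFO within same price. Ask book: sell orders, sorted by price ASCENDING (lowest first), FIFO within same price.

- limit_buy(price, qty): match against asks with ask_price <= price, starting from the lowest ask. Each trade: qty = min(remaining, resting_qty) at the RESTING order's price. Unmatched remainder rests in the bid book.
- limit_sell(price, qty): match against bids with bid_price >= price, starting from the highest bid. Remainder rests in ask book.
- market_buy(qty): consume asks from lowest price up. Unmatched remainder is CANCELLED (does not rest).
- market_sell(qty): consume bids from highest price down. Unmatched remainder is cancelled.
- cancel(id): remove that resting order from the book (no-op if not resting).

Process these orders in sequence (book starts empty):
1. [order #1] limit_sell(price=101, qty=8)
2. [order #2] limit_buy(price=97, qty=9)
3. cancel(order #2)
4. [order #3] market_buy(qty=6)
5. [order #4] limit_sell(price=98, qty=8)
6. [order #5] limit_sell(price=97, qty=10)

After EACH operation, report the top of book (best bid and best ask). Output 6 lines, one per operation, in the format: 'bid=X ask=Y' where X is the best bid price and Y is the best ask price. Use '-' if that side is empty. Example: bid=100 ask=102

Answer: bid=- ask=101
bid=97 ask=101
bid=- ask=101
bid=- ask=101
bid=- ask=98
bid=- ask=97

Derivation:
After op 1 [order #1] limit_sell(price=101, qty=8): fills=none; bids=[-] asks=[#1:8@101]
After op 2 [order #2] limit_buy(price=97, qty=9): fills=none; bids=[#2:9@97] asks=[#1:8@101]
After op 3 cancel(order #2): fills=none; bids=[-] asks=[#1:8@101]
After op 4 [order #3] market_buy(qty=6): fills=#3x#1:6@101; bids=[-] asks=[#1:2@101]
After op 5 [order #4] limit_sell(price=98, qty=8): fills=none; bids=[-] asks=[#4:8@98 #1:2@101]
After op 6 [order #5] limit_sell(price=97, qty=10): fills=none; bids=[-] asks=[#5:10@97 #4:8@98 #1:2@101]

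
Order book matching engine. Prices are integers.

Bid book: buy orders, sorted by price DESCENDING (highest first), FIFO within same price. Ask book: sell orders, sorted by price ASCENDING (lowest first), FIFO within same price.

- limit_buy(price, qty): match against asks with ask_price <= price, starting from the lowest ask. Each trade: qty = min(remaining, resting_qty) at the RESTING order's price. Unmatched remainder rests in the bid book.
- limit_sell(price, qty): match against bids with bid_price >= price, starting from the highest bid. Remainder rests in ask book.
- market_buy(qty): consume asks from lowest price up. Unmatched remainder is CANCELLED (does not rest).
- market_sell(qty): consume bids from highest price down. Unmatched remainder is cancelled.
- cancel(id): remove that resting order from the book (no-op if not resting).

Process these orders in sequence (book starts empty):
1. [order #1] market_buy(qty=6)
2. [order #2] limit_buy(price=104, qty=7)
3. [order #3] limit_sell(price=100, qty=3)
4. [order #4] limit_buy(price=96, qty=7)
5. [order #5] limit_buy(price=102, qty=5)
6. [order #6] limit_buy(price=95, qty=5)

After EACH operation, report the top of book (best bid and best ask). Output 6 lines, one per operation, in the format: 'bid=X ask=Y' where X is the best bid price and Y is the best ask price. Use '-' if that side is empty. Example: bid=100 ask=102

Answer: bid=- ask=-
bid=104 ask=-
bid=104 ask=-
bid=104 ask=-
bid=104 ask=-
bid=104 ask=-

Derivation:
After op 1 [order #1] market_buy(qty=6): fills=none; bids=[-] asks=[-]
After op 2 [order #2] limit_buy(price=104, qty=7): fills=none; bids=[#2:7@104] asks=[-]
After op 3 [order #3] limit_sell(price=100, qty=3): fills=#2x#3:3@104; bids=[#2:4@104] asks=[-]
After op 4 [order #4] limit_buy(price=96, qty=7): fills=none; bids=[#2:4@104 #4:7@96] asks=[-]
After op 5 [order #5] limit_buy(price=102, qty=5): fills=none; bids=[#2:4@104 #5:5@102 #4:7@96] asks=[-]
After op 6 [order #6] limit_buy(price=95, qty=5): fills=none; bids=[#2:4@104 #5:5@102 #4:7@96 #6:5@95] asks=[-]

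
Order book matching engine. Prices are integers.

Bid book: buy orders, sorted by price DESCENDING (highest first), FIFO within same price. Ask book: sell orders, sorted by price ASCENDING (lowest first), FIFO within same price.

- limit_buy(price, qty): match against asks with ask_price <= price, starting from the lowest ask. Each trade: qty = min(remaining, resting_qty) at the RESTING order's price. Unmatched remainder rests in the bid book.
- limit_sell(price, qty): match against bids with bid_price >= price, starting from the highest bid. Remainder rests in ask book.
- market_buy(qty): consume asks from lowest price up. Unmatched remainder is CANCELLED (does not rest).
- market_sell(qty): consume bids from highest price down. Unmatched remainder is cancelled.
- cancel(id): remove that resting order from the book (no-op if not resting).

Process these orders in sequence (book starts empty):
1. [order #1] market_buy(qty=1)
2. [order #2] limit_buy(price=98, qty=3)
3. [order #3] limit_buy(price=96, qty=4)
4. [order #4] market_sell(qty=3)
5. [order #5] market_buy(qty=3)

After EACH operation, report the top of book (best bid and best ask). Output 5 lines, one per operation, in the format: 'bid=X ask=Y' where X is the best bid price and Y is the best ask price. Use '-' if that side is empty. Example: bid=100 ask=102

After op 1 [order #1] market_buy(qty=1): fills=none; bids=[-] asks=[-]
After op 2 [order #2] limit_buy(price=98, qty=3): fills=none; bids=[#2:3@98] asks=[-]
After op 3 [order #3] limit_buy(price=96, qty=4): fills=none; bids=[#2:3@98 #3:4@96] asks=[-]
After op 4 [order #4] market_sell(qty=3): fills=#2x#4:3@98; bids=[#3:4@96] asks=[-]
After op 5 [order #5] market_buy(qty=3): fills=none; bids=[#3:4@96] asks=[-]

Answer: bid=- ask=-
bid=98 ask=-
bid=98 ask=-
bid=96 ask=-
bid=96 ask=-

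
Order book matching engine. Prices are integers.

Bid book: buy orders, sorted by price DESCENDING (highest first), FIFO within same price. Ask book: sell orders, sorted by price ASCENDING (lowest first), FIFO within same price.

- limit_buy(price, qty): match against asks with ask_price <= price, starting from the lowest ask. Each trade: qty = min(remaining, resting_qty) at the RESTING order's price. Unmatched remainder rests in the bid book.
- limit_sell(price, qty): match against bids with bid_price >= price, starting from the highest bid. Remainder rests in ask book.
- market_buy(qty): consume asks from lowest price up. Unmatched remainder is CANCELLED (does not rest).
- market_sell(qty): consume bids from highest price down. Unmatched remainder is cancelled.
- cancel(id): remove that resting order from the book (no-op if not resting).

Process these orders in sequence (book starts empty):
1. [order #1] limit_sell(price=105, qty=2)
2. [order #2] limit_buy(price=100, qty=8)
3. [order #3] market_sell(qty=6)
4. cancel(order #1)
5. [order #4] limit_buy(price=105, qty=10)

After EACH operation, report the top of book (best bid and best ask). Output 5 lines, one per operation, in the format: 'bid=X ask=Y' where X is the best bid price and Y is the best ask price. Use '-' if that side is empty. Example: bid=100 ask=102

Answer: bid=- ask=105
bid=100 ask=105
bid=100 ask=105
bid=100 ask=-
bid=105 ask=-

Derivation:
After op 1 [order #1] limit_sell(price=105, qty=2): fills=none; bids=[-] asks=[#1:2@105]
After op 2 [order #2] limit_buy(price=100, qty=8): fills=none; bids=[#2:8@100] asks=[#1:2@105]
After op 3 [order #3] market_sell(qty=6): fills=#2x#3:6@100; bids=[#2:2@100] asks=[#1:2@105]
After op 4 cancel(order #1): fills=none; bids=[#2:2@100] asks=[-]
After op 5 [order #4] limit_buy(price=105, qty=10): fills=none; bids=[#4:10@105 #2:2@100] asks=[-]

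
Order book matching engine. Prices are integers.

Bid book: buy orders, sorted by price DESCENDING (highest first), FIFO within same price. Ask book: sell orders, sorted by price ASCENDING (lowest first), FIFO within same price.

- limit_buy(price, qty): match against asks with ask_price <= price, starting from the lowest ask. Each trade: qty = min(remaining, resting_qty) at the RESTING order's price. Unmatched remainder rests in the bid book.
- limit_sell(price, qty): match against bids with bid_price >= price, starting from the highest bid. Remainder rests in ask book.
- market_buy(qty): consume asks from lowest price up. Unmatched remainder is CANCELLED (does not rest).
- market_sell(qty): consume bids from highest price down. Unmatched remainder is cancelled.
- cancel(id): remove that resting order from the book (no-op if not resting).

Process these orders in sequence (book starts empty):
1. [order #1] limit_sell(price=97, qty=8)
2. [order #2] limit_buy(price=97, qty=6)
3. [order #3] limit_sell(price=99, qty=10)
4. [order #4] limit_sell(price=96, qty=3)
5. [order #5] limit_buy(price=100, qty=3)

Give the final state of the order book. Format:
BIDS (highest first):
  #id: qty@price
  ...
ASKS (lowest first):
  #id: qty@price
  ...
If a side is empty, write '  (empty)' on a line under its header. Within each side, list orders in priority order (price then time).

After op 1 [order #1] limit_sell(price=97, qty=8): fills=none; bids=[-] asks=[#1:8@97]
After op 2 [order #2] limit_buy(price=97, qty=6): fills=#2x#1:6@97; bids=[-] asks=[#1:2@97]
After op 3 [order #3] limit_sell(price=99, qty=10): fills=none; bids=[-] asks=[#1:2@97 #3:10@99]
After op 4 [order #4] limit_sell(price=96, qty=3): fills=none; bids=[-] asks=[#4:3@96 #1:2@97 #3:10@99]
After op 5 [order #5] limit_buy(price=100, qty=3): fills=#5x#4:3@96; bids=[-] asks=[#1:2@97 #3:10@99]

Answer: BIDS (highest first):
  (empty)
ASKS (lowest first):
  #1: 2@97
  #3: 10@99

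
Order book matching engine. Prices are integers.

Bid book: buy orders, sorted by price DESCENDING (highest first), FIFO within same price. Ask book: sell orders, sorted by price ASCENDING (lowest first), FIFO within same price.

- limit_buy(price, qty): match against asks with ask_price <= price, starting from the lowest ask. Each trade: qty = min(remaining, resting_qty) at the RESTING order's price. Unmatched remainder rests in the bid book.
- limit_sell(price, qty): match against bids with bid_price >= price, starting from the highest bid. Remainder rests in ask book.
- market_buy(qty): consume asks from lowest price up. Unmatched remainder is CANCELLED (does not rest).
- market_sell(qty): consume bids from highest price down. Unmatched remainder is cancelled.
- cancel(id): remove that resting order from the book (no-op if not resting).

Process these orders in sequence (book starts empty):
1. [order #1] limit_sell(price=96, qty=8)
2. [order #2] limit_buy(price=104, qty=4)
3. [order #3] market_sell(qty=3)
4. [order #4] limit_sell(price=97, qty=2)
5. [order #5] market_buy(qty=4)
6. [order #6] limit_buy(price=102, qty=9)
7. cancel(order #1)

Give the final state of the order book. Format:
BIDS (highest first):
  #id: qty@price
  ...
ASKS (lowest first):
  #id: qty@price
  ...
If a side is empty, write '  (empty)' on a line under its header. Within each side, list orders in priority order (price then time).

Answer: BIDS (highest first):
  #6: 7@102
ASKS (lowest first):
  (empty)

Derivation:
After op 1 [order #1] limit_sell(price=96, qty=8): fills=none; bids=[-] asks=[#1:8@96]
After op 2 [order #2] limit_buy(price=104, qty=4): fills=#2x#1:4@96; bids=[-] asks=[#1:4@96]
After op 3 [order #3] market_sell(qty=3): fills=none; bids=[-] asks=[#1:4@96]
After op 4 [order #4] limit_sell(price=97, qty=2): fills=none; bids=[-] asks=[#1:4@96 #4:2@97]
After op 5 [order #5] market_buy(qty=4): fills=#5x#1:4@96; bids=[-] asks=[#4:2@97]
After op 6 [order #6] limit_buy(price=102, qty=9): fills=#6x#4:2@97; bids=[#6:7@102] asks=[-]
After op 7 cancel(order #1): fills=none; bids=[#6:7@102] asks=[-]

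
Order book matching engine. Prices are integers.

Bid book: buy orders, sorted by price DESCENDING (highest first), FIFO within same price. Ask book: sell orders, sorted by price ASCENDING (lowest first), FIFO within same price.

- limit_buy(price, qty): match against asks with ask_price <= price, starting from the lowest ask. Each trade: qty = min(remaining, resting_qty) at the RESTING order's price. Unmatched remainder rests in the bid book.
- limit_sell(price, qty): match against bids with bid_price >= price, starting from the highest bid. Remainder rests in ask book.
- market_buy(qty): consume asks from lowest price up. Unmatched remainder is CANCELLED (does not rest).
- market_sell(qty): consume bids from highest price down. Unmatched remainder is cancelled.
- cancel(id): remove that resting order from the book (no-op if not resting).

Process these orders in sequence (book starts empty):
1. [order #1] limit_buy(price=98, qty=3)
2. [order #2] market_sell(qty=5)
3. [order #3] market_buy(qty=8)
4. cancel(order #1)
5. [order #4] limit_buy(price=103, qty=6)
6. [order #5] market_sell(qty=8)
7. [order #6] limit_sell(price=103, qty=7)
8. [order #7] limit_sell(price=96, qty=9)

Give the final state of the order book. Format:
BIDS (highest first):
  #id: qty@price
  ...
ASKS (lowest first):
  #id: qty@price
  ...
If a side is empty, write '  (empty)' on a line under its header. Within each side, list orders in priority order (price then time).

After op 1 [order #1] limit_buy(price=98, qty=3): fills=none; bids=[#1:3@98] asks=[-]
After op 2 [order #2] market_sell(qty=5): fills=#1x#2:3@98; bids=[-] asks=[-]
After op 3 [order #3] market_buy(qty=8): fills=none; bids=[-] asks=[-]
After op 4 cancel(order #1): fills=none; bids=[-] asks=[-]
After op 5 [order #4] limit_buy(price=103, qty=6): fills=none; bids=[#4:6@103] asks=[-]
After op 6 [order #5] market_sell(qty=8): fills=#4x#5:6@103; bids=[-] asks=[-]
After op 7 [order #6] limit_sell(price=103, qty=7): fills=none; bids=[-] asks=[#6:7@103]
After op 8 [order #7] limit_sell(price=96, qty=9): fills=none; bids=[-] asks=[#7:9@96 #6:7@103]

Answer: BIDS (highest first):
  (empty)
ASKS (lowest first):
  #7: 9@96
  #6: 7@103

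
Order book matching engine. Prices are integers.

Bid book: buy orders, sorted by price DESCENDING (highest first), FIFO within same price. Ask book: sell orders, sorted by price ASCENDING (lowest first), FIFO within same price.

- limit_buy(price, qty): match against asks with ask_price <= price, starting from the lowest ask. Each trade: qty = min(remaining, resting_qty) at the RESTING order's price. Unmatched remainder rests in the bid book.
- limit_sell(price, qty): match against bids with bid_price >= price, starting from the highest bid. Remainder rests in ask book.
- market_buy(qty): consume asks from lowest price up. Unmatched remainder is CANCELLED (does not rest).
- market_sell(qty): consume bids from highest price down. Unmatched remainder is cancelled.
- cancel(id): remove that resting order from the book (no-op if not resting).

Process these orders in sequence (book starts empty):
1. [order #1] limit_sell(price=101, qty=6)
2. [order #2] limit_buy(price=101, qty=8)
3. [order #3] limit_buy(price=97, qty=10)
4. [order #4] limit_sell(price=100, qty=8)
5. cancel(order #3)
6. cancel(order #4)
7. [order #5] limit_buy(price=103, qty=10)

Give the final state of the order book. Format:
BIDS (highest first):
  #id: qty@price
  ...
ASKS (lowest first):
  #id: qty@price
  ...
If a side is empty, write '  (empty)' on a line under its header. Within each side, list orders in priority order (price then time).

After op 1 [order #1] limit_sell(price=101, qty=6): fills=none; bids=[-] asks=[#1:6@101]
After op 2 [order #2] limit_buy(price=101, qty=8): fills=#2x#1:6@101; bids=[#2:2@101] asks=[-]
After op 3 [order #3] limit_buy(price=97, qty=10): fills=none; bids=[#2:2@101 #3:10@97] asks=[-]
After op 4 [order #4] limit_sell(price=100, qty=8): fills=#2x#4:2@101; bids=[#3:10@97] asks=[#4:6@100]
After op 5 cancel(order #3): fills=none; bids=[-] asks=[#4:6@100]
After op 6 cancel(order #4): fills=none; bids=[-] asks=[-]
After op 7 [order #5] limit_buy(price=103, qty=10): fills=none; bids=[#5:10@103] asks=[-]

Answer: BIDS (highest first):
  #5: 10@103
ASKS (lowest first):
  (empty)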